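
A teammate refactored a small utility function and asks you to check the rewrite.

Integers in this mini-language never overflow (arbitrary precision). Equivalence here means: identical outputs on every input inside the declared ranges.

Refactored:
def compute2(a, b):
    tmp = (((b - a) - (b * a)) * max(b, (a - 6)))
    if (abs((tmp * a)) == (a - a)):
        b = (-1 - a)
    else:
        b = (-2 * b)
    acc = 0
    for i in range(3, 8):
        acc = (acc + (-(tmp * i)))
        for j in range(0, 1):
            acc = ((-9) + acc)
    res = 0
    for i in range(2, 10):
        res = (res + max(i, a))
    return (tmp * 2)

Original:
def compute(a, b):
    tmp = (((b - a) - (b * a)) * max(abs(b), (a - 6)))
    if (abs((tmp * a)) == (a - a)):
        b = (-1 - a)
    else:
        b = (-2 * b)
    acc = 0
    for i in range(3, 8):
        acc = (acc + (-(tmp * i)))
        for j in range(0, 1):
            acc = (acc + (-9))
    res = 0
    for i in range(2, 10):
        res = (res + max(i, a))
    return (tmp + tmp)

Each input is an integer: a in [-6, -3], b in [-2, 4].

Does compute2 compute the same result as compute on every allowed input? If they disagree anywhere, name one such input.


There is a counterexample at a=-6, b=-2: -32 on one side, 32 on the other.
compute: tmp = -16; (abs((tmp * a)) == (a - a)) -> false; b = 4; acc = 0; [i=3]; acc = 48; [j=0]; acc = 39; [i=4]; acc = 103; [j=0]; acc = 94; [i=5]; acc = 174; [j=0]; acc = 165; [i=6]; acc = 261; [j=0]; acc = 252; [i=7]; acc = 364; [j=0]; acc = 355; res = 0; [i=2]; res = 2; [i=3]; res = 5; [i=4]; res = 9; [i=5]; res = 14; [i=6]; res = 20; [i=7]; res = 27; [i=8]; res = 35; [i=9]; res = 44; return -32
compute2: tmp = 16; (abs((tmp * a)) == (a - a)) -> false; b = 4; acc = 0; [i=3]; acc = -48; [j=0]; acc = -57; [i=4]; acc = -121; [j=0]; acc = -130; [i=5]; acc = -210; [j=0]; acc = -219; [i=6]; acc = -315; [j=0]; acc = -324; [i=7]; acc = -436; [j=0]; acc = -445; res = 0; [i=2]; res = 2; [i=3]; res = 5; [i=4]; res = 9; [i=5]; res = 14; [i=6]; res = 20; [i=7]; res = 27; [i=8]; res = 35; [i=9]; res = 44; return 32
verdict: not equivalent; witness: a=-6, b=-2


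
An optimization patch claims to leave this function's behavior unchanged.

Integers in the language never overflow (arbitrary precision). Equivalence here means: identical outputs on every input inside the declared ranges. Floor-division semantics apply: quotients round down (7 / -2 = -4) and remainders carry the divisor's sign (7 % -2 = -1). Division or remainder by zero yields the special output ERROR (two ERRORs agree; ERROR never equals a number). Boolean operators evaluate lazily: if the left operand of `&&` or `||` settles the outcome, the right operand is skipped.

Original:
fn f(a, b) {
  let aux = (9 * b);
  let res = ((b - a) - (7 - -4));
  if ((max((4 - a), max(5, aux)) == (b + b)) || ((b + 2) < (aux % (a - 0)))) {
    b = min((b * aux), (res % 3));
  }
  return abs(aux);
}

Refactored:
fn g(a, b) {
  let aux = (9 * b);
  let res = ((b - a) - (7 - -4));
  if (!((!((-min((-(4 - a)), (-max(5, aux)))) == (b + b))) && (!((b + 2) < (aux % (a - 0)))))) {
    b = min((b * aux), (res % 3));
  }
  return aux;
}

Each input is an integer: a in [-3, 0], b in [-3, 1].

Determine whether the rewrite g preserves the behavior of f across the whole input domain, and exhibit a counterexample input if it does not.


The rewrite breaks on a=-3, b=-3, where the results are 27 and -27.
f: aux := -27 | res := -11 | ((max((4 - a), max(5, aux)) == (b + b)) || ((b + 2) < (aux % (a - 0)))): true | b := 1 | result 27
g: aux := -27 | res := -11 | (!((!((-min((-(4 - a)), (-max(5, aux)))) == (b + b))) && (!((b + 2) < (aux % (a - 0)))))): true | b := 1 | result -27
verdict: not equivalent; witness: a=-3, b=-3


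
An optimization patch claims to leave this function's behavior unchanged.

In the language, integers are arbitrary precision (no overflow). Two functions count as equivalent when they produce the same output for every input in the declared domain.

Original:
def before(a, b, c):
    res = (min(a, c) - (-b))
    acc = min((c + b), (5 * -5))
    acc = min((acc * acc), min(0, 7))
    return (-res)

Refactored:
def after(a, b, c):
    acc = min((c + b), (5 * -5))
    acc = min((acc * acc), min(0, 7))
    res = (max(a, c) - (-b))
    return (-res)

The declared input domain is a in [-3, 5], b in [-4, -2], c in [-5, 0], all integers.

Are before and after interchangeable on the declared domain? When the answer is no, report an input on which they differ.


Evaluate both at a=-3, b=-4, c=-5.
before: res=-9, then acc=-25, then acc=0, then returns 9
after: acc=-25, then acc=0, then res=-7, then returns 7
9 vs 7 — the two versions disagree here.
verdict: not equivalent; witness: a=-3, b=-4, c=-5


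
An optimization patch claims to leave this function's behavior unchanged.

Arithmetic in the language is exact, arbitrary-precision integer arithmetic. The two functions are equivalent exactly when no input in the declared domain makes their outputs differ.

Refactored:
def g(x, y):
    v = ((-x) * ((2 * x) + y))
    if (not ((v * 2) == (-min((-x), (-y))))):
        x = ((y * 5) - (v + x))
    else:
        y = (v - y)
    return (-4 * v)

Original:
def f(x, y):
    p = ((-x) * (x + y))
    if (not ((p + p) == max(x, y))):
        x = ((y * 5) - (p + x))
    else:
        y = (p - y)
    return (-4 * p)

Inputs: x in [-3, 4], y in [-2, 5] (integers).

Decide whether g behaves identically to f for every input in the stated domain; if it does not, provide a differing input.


Consider the input x=-3, y=-2.
f: p = -15; (not ((p + p) == max(x, y))) -> true; x = 8; return 60
g: v = -24; (not ((v * 2) == (-min((-x), (-y))))) -> true; x = 17; return 96
60 and 96 differ, so these are not the same function on this domain.
verdict: not equivalent; witness: x=-3, y=-2


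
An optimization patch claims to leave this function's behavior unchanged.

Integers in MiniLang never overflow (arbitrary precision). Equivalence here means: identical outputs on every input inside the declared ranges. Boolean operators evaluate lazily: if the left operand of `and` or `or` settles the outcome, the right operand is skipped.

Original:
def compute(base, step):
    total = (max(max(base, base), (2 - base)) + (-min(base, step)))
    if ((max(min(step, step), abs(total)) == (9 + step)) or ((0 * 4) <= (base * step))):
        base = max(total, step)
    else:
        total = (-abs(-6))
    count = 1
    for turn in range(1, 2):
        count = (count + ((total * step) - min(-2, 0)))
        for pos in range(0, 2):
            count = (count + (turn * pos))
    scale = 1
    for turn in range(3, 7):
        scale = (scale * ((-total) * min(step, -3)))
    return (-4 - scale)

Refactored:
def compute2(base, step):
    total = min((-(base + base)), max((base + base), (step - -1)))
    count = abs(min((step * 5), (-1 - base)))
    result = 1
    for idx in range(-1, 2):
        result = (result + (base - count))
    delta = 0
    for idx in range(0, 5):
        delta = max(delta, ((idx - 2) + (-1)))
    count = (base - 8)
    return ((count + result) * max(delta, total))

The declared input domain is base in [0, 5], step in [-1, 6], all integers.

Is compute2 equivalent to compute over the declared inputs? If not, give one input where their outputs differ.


Consider the input base=0, step=-1.
compute: total = 3; ((max(min(step, step), abs(total)) == (9 + step)) or ((0 * 4) <= (base * step))) -> true; base = 3; count = 1; [turn=1]; count = 0; [pos=0]; count = 0; [pos=1]; count = 1; scale = 1; [turn=3]; scale = 9; [turn=4]; scale = 81; [turn=5]; scale = 729; [turn=6]; scale = 6561; return -6565
compute2: total = 0; count = 5; result = 1; [idx=-1]; result = -4; [idx=0]; result = -9; [idx=1]; result = -14; delta = 0; [idx=0]; delta = 0; [idx=1]; delta = 0; [idx=2]; delta = 0; [idx=3]; delta = 0; [idx=4]; delta = 1; count = -8; return -22
-6565 vs -22 — the two versions disagree here.
verdict: not equivalent; witness: base=0, step=-1


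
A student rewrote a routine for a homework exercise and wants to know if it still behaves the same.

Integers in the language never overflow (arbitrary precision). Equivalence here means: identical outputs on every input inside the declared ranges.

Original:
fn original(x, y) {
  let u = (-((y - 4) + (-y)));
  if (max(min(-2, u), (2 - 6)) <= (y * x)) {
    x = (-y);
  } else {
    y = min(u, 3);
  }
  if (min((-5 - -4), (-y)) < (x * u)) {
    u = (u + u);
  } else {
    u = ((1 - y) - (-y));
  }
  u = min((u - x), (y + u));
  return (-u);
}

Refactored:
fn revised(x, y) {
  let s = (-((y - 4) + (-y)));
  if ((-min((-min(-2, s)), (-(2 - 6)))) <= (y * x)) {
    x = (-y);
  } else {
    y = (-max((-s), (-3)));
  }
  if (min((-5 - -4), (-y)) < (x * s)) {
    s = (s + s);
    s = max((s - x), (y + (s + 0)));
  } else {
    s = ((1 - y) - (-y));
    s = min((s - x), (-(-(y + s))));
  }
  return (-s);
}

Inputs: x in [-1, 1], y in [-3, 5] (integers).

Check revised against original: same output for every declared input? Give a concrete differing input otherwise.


Take x=1, y=-3.
original: u becomes 4; next (max(min(-2, u), (2 - 6)) <= (y * x)) evaluates to false; next y becomes 3; next (min((-5 - -4), (-y)) < (x * u)) evaluates to true; next u becomes 8; next u becomes 7; next final value -7
revised: s becomes 4; next ((-min((-min(-2, s)), (-(2 - 6)))) <= (y * x)) evaluates to false; next y becomes 3; next (min((-5 - -4), (-y)) < (x * s)) evaluates to true; next s becomes 8; next s becomes 11; next final value -11
-7 against -11: the behavior changed.
verdict: not equivalent; witness: x=1, y=-3


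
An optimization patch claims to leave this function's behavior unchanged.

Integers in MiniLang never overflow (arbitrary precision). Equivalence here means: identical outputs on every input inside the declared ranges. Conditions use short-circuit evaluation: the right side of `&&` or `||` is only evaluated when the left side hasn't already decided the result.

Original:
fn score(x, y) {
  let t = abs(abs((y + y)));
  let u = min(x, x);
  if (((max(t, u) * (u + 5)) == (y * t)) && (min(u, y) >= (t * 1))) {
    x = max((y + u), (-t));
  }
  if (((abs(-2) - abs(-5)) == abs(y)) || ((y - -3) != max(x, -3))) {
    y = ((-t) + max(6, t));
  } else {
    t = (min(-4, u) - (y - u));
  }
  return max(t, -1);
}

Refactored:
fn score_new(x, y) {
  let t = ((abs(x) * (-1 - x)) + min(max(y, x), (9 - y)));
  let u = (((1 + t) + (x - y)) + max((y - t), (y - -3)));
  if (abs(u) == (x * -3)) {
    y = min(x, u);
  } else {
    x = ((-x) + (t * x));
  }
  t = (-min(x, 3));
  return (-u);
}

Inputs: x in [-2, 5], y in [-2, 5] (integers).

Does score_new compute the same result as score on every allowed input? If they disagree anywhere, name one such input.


These are not equivalent — on x=-2, y=-2 the outputs split (4 vs -2).
score: t := 4 | u := -2 | (((max(t, u) * (u + 5)) == (y * t)) && (min(u, y) >= (t * 1))): false | (((abs(-2) - abs(-5)) == abs(y)) || ((y - -3) != max(x, -3))): true | y := 2 | result 4
score_new: t := 0 | u := 2 | (abs(u) == (x * -3)): false | x := 2 | t := -2 | result -2
verdict: not equivalent; witness: x=-2, y=-2


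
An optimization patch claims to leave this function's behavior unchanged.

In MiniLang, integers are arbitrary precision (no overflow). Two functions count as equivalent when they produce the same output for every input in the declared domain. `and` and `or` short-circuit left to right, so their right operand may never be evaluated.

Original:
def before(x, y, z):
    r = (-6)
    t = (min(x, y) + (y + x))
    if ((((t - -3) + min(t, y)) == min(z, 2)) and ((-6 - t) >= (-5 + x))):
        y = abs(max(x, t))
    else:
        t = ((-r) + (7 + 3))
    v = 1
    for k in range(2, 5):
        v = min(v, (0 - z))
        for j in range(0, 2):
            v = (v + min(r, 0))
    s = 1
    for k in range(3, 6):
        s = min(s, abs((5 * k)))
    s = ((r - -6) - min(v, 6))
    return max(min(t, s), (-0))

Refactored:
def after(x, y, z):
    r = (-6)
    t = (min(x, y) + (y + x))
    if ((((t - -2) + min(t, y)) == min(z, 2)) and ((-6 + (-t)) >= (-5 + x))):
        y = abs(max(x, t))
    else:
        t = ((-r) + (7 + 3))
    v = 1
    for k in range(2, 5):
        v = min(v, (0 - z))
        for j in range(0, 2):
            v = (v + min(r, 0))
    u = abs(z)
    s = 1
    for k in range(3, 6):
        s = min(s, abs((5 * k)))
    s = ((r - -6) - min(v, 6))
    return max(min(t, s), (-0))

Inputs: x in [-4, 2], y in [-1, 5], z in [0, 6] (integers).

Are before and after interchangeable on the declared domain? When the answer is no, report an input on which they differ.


Run the pair on x=-3, y=5, z=0.
before: r becomes -6; next t becomes -1; next ((((t - -3) + min(t, y)) == min(z, 2)) and ((-6 - t) >= (-5 + x))) evaluates to false; next t becomes 16; next v becomes 1; next at k=2:; next v becomes 0; next at j=0:; next v becomes -6; next at j=1:; next v becomes -12; next at k=3:; next v becomes -12; next at j=0:; next v becomes -18; next at j=1:; next v becomes -24; next at k=4:; next v becomes -24; next at j=0:; next v becomes -30; next at j=1:; next v becomes -36; next s becomes 1; next at k=3:; next s becomes 1; next at k=4:; next s becomes 1; next at k=5:; next s becomes 1; next s becomes 36; next final value 16
after: r becomes -6; next t becomes -1; next ((((t - -2) + min(t, y)) == min(z, 2)) and ((-6 + (-t)) >= (-5 + x))) evaluates to true; next y becomes 1; next v becomes 1; next at k=2:; next v becomes 0; next at j=0:; next v becomes -6; next at j=1:; next v becomes -12; next at k=3:; next v becomes -12; next at j=0:; next v becomes -18; next at j=1:; next v becomes -24; next at k=4:; next v becomes -24; next at j=0:; next v becomes -30; next at j=1:; next v becomes -36; next u becomes 0; next s becomes 1; next at k=3:; next s becomes 1; next at k=4:; next s becomes 1; next at k=5:; next s becomes 1; next s becomes 36; next final value 0
16 != 0, so the rewrite changes behavior.
verdict: not equivalent; witness: x=-3, y=5, z=0


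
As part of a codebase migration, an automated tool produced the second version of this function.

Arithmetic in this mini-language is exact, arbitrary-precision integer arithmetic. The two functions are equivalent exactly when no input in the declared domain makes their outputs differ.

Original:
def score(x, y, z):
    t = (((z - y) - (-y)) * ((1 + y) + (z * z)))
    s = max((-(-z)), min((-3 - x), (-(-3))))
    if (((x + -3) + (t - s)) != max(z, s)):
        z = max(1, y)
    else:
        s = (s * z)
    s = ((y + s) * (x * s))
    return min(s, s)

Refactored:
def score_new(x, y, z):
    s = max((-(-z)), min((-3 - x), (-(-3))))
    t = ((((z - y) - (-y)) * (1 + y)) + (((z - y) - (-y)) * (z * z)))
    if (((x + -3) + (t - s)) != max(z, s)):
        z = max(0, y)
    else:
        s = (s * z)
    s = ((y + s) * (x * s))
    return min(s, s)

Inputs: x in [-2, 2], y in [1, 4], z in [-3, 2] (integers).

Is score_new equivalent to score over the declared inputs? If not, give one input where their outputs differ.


Equivalent. Although `1` became `0`, no input in the stated domain can expose it.
Checked all 120 inputs in the declared domain: the outputs agree on every one.
Spot check at x=-2, y=1, z=0 — score: t=0, then s=0, then (((x + -3) + (t - s)) != max(z, s)) is true, then z=1, then s=0, then returns 0. score_new: s=0, then t=0, then (((x + -3) + (t - s)) != max(z, s)) is true, then z=1, then s=0, then returns 0. Both give 0.
verdict: equivalent


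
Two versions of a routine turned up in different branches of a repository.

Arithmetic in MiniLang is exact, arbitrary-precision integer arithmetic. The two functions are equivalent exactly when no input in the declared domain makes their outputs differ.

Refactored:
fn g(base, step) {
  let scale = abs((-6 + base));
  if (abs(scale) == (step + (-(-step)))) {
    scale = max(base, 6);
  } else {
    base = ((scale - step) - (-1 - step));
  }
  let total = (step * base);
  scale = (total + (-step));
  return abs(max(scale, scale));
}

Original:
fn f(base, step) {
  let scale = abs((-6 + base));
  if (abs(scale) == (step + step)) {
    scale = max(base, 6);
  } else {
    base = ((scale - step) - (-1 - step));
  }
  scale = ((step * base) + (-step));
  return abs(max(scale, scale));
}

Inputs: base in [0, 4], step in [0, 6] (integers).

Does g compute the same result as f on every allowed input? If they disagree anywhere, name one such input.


The two versions differ — the changes include local variable names differ; and statement counts differ.
As a probe, take base=1, step=4: f runs scale = 5; (abs(scale) == (step + step)) -> false; base = 6; scale = 20; return 20; g runs scale = 5; (abs(scale) == (step + (-(-step)))) -> false; base = 6; total = 24; scale = 20; return 20; both end at 20.
Across all 35 domain points the two functions coincide.
verdict: equivalent


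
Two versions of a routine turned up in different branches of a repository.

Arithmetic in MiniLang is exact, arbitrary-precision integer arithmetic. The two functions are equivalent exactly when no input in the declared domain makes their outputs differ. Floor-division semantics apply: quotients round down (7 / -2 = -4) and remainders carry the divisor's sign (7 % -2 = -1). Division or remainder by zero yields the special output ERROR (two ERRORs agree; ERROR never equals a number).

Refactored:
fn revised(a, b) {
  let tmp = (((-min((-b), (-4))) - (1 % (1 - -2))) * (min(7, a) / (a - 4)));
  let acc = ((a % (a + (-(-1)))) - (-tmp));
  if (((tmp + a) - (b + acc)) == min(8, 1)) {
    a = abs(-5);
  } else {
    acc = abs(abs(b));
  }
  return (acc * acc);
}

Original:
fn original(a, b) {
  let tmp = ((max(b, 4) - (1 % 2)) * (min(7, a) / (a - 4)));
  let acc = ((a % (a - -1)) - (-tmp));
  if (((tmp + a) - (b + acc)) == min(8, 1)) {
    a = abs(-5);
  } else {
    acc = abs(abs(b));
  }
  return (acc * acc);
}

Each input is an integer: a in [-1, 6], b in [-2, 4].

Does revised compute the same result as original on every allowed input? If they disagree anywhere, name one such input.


Equivalent. There is a behavioral-looking edit here, yet the outcome never shifts on this domain.
An exhaustive pass over the 56 declared inputs shows identical outputs.
Tracing a=2, b=1: original: tmp becomes -3; next acc becomes -1; next (((tmp + a) - (b + acc)) == min(8, 1)) evaluates to false; next acc becomes 1; next final value 1 | revised: tmp becomes -3; next acc becomes -1; next (((tmp + a) - (b + acc)) == min(8, 1)) evaluates to false; next acc becomes 1; next final value 1 — matching result 1.
verdict: equivalent


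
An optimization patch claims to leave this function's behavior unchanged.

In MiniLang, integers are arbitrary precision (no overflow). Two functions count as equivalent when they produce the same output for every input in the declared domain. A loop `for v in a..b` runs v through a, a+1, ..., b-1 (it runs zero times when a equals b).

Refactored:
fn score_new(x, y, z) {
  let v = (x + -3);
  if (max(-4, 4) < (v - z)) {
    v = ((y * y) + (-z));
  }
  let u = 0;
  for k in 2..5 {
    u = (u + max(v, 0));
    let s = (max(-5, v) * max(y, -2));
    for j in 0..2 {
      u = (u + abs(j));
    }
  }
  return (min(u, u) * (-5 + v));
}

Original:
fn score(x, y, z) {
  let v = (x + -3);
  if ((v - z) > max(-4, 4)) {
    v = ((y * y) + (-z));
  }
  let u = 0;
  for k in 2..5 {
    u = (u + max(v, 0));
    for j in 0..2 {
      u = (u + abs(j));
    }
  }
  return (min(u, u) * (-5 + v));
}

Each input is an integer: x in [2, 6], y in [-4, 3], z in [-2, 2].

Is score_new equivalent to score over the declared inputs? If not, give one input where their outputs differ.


Side by side, the visible changes include: local variable names differ; and comparison usage differs; and constant usage differs; and min/max/abs usage differs; and arithmetic usage differs; and statement counts differ.
Spot check at x=4, y=0, z=0 — score: v = 1; ((v - z) > max(-4, 4)) -> false; u = 0; [k=2]; u = 1; [j=0]; u = 1; [j=1]; u = 2; [k=3]; u = 3; [j=0]; u = 3; [j=1]; u = 4; [k=4]; u = 5; [j=0]; u = 5; [j=1]; u = 6; return -24. score_new: v = 1; (max(-4, 4) < (v - z)) -> false; u = 0; [k=2]; u = 1; s = 0; [j=0]; u = 1; [j=1]; u = 2; [k=3]; u = 3; s = 0; [j=0]; u = 3; [j=1]; u = 4; [k=4]; u = 5; s = 0; [j=0]; u = 5; [j=1]; u = 6; return -24. Both give -24.
Across all 200 domain points the two functions coincide.
verdict: equivalent


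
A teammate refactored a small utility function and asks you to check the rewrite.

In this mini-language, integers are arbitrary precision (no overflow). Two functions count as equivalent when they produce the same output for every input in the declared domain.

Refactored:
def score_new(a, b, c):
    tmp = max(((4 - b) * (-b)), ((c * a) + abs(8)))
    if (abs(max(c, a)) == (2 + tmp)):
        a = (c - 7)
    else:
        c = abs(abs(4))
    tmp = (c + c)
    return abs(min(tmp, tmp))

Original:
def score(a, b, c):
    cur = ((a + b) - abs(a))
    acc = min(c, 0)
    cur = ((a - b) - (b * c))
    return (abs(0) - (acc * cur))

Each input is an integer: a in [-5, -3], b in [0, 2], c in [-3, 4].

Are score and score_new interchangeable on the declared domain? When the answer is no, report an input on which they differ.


Run the pair on a=-5, b=0, c=-3.
score: cur := -10 | acc := -3 | cur := -5 | result -15
score_new: tmp := 23 | (abs(max(c, a)) == (2 + tmp)): false | c := 4 | tmp := 8 | result 8
-15 and 8 differ, so these are not the same function on this domain.
verdict: not equivalent; witness: a=-5, b=0, c=-3


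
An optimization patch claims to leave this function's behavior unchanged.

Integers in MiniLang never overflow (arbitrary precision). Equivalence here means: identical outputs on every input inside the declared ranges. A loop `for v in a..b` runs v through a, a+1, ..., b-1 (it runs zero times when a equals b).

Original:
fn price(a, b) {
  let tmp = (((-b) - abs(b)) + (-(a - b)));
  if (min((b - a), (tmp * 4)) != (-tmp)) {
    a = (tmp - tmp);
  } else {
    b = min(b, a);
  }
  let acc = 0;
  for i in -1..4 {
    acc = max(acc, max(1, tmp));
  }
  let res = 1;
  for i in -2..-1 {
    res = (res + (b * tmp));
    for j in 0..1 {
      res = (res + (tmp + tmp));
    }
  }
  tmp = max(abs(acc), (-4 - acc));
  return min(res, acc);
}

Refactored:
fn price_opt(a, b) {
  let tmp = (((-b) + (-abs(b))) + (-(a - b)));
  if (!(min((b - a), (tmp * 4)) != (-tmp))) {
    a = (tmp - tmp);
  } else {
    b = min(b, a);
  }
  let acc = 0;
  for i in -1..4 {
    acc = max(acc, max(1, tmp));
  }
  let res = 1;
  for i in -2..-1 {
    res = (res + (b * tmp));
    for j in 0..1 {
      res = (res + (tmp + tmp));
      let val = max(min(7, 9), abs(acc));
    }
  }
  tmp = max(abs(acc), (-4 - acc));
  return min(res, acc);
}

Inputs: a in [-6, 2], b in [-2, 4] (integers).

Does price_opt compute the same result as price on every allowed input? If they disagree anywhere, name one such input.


These are not equivalent — on a=-6, b=-2 the outputs split (1 vs -15).
price: tmp = 4; (min((b - a), (tmp * 4)) != (-tmp)) -> true; a = 0; acc = 0; [i=-1]; acc = 4; [i=0]; acc = 4; [i=1]; acc = 4; [i=2]; acc = 4; [i=3]; acc = 4; res = 1; [i=-2]; res = -7; [j=0]; res = 1; tmp = 4; return 1
price_opt: tmp = 4; (!(min((b - a), (tmp * 4)) != (-tmp))) -> false; b = -6; acc = 0; [i=-1]; acc = 4; [i=0]; acc = 4; [i=1]; acc = 4; [i=2]; acc = 4; [i=3]; acc = 4; res = 1; [i=-2]; res = -23; [j=0]; res = -15; val = 7; tmp = 4; return -15
verdict: not equivalent; witness: a=-6, b=-2


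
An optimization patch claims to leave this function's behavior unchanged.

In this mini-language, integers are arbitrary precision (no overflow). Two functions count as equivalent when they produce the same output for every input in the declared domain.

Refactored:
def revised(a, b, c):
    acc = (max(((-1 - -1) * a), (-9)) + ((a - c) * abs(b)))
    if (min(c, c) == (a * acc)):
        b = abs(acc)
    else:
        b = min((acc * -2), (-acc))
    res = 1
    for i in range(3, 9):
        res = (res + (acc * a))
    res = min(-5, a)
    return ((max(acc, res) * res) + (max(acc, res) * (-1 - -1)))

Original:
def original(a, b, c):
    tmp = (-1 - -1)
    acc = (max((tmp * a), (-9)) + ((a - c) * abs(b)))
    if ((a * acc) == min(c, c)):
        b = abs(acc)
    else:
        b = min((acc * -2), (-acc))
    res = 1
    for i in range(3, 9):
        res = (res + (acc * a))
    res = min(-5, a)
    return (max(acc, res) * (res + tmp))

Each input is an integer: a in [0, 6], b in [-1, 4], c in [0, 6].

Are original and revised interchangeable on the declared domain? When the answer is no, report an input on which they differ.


This is a faithful refactor — statement counts differ, plus arithmetic usage differs, plus local variable names differ, plus constant usage differs, plus min/max/abs usage differs, but the computed results match everywhere.
Spot check at a=2, b=2, c=1 — original: tmp=0, then acc=2, then ((a * acc) == min(c, c)) is false, then b=-4, then res=1, then (i=3), then res=5, then (i=4), then res=9, then (i=5), then res=13, then (i=6), then res=17, then (i=7), then res=21, then (i=8), then res=25, then res=-5, then returns -10. revised: acc=2, then (min(c, c) == (a * acc)) is false, then b=-4, then res=1, then (i=3), then res=5, then (i=4), then res=9, then (i=5), then res=13, then (i=6), then res=17, then (i=7), then res=21, then (i=8), then res=25, then res=-5, then returns -10. Both give -10.
Across all 294 domain points the two functions coincide.
verdict: equivalent


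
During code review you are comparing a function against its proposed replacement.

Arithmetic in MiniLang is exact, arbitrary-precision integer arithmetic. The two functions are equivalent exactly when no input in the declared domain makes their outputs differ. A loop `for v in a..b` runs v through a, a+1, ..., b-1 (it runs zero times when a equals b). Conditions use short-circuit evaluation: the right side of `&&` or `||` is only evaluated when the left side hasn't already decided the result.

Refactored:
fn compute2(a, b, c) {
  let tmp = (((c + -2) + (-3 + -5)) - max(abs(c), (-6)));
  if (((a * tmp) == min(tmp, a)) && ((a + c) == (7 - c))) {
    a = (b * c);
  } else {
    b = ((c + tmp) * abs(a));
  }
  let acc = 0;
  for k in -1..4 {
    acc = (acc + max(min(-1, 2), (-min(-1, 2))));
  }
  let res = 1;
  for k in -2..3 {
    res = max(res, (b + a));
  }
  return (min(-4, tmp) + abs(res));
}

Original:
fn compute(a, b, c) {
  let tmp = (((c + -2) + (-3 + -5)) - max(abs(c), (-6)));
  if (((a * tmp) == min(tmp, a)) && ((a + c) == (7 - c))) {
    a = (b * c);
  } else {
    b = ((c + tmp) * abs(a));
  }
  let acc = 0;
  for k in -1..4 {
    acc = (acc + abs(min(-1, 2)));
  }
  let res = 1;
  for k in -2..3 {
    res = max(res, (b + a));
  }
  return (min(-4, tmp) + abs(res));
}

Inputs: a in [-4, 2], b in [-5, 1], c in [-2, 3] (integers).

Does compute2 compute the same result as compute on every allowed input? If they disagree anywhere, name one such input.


Comparing the listings, the differences include: constant usage differs; min/max/abs usage differs.
One worked example (a=-3, b=-3, c=3) — compute: tmp becomes -10; next (((a * tmp) == min(tmp, a)) && ((a + c) == (7 - c))) evaluates to false; next b becomes -21; next acc becomes 0; next at k=-1:; next acc becomes 1; next at k=0:; next acc becomes 2; next at k=1:; next acc becomes 3; next at k=2:; next acc becomes 4; next at k=3:; next acc becomes 5; next res becomes 1; next at k=-2:; next res becomes 1; next at k=-1:; next res becomes 1; next at k=0:; next res becomes 1; next at k=1:; next res becomes 1; next at k=2:; next res becomes 1; next final value -9; compute2: tmp becomes -10; next (((a * tmp) == min(tmp, a)) && ((a + c) == (7 - c))) evaluates to false; next b becomes -21; next acc becomes 0; next at k=-1:; next acc becomes 1; next at k=0:; next acc becomes 2; next at k=1:; next acc becomes 3; next at k=2:; next acc becomes 4; next at k=3:; next acc becomes 5; next res becomes 1; next at k=-2:; next res becomes 1; next at k=-1:; next res becomes 1; next at k=0:; next res becomes 1; next at k=1:; next res becomes 1; next at k=2:; next res becomes 1; next final value -9; agreement on -9.
Across all 294 domain points the two functions coincide.
verdict: equivalent


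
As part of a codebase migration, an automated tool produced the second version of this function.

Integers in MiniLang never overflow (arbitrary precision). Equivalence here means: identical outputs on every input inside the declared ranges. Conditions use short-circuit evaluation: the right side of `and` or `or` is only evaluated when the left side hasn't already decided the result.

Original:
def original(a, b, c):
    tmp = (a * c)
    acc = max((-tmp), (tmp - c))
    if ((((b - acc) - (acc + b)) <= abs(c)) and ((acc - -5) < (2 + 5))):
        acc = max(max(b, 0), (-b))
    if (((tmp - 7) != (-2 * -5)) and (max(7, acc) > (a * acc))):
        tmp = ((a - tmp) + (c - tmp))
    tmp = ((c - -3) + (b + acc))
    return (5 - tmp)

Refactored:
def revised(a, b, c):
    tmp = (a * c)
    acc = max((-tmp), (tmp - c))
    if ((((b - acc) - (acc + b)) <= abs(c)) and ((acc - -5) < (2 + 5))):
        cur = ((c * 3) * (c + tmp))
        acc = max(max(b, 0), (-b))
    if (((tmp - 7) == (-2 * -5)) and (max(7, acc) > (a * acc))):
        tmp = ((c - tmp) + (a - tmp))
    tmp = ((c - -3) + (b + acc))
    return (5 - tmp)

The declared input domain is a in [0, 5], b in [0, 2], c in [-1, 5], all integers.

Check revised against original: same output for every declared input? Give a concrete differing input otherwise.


The edit looks behavioral (`((tmp - 7) != (-2 * -5))` became `((tmp - 7) == (-2 * -5))`), but over these ranges it never changes the outcome.
Tracing a=4, b=2, c=4: original: tmp := 16 | acc := 12 | ((((b - acc) - (acc + b)) <= abs(c)) and ((acc - -5) < (2 + 5))): false | (((tmp - 7) != (-2 * -5)) and (max(7, acc) > (a * acc))): false | tmp := 21 | result -16 | revised: tmp := 16 | acc := 12 | ((((b - acc) - (acc + b)) <= abs(c)) and ((acc - -5) < (2 + 5))): false | (((tmp - 7) == (-2 * -5)) and (max(7, acc) > (a * acc))): false | tmp := 21 | result -16 — matching result -16.
Every one of the 126 inputs gives matching results.
verdict: equivalent


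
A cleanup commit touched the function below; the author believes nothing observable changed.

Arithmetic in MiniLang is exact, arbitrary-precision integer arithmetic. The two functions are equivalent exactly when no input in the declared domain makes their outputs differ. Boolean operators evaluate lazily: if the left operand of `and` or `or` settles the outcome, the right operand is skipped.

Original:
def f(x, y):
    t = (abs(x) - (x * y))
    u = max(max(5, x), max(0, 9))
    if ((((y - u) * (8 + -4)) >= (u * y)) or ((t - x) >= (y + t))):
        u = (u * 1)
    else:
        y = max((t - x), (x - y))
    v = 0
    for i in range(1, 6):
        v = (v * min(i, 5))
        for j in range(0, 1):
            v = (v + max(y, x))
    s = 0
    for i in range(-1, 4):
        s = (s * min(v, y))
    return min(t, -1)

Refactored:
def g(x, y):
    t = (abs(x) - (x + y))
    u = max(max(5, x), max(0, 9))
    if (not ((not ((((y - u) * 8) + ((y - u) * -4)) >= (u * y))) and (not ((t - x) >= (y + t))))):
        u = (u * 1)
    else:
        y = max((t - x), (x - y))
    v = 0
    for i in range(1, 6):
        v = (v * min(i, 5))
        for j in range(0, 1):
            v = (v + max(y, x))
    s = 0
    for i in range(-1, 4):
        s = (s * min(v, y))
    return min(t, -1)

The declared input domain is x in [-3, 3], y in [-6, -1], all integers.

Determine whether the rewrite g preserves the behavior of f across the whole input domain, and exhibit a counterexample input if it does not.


x=-3, y=-6 yields -15 from f but -1 from g.
verdict: not equivalent; witness: x=-3, y=-6


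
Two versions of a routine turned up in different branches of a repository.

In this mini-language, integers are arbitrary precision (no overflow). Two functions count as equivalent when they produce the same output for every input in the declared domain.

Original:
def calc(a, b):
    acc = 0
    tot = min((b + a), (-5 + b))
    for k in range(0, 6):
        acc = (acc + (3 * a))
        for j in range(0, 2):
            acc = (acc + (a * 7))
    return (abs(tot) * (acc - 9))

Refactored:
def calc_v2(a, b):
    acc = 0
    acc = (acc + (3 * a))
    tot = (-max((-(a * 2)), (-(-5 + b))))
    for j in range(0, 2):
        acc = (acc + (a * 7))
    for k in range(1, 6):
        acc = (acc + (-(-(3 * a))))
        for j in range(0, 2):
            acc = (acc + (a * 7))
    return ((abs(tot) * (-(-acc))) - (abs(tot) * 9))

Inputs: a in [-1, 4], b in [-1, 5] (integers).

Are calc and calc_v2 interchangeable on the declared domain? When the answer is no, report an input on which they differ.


These are not equivalent — on a=-1, b=4 the outputs split (-111 vs -222).
calc: acc=0, then tot=-1, then (k=0), then acc=-3, then (j=0), then acc=-10, then (j=1), then acc=-17, then (k=1), then acc=-20, then (j=0), then acc=-27, then (j=1), then acc=-34, then (k=2), then acc=-37, then (j=0), then acc=-44, then (j=1), then acc=-51, then (k=3), then acc=-54, then (j=0), then acc=-61, then (j=1), then acc=-68, then (k=4), then acc=-71, then (j=0), then acc=-78, then (j=1), then acc=-85, then (k=5), then acc=-88, then (j=0), then acc=-95, then (j=1), then acc=-102, then returns -111
calc_v2: acc=0, then acc=-3, then tot=-2, then (j=0), then acc=-10, then (j=1), then acc=-17, then (k=1), then acc=-20, then (j=0), then acc=-27, then (j=1), then acc=-34, then (k=2), then acc=-37, then (j=0), then acc=-44, then (j=1), then acc=-51, then (k=3), then acc=-54, then (j=0), then acc=-61, then (j=1), then acc=-68, then (k=4), then acc=-71, then (j=0), then acc=-78, then (j=1), then acc=-85, then (k=5), then acc=-88, then (j=0), then acc=-95, then (j=1), then acc=-102, then returns -222
verdict: not equivalent; witness: a=-1, b=4


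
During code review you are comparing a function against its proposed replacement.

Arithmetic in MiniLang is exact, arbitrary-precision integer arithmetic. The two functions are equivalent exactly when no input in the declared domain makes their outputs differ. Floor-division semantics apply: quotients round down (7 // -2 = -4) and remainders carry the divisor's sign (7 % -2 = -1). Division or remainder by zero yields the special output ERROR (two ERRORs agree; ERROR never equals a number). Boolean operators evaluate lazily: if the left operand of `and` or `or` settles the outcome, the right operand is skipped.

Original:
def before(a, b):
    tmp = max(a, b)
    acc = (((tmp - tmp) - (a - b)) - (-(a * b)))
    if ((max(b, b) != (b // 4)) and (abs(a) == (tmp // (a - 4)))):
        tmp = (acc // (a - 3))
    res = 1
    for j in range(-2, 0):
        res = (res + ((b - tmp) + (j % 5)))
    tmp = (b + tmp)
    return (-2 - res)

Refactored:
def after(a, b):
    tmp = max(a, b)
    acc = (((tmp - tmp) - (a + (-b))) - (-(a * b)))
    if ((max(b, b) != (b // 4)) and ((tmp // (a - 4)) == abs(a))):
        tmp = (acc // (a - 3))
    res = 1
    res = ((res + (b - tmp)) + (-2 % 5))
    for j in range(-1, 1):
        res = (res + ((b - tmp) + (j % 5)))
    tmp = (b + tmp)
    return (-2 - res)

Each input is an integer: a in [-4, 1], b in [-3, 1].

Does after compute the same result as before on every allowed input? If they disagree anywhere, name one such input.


Not equivalent: a=-2, b=-3 separates them (-8 vs -7).
before: tmp becomes -2; next acc becomes 5; next ((max(b, b) != (b // 4)) and (abs(a) == (tmp // (a - 4)))) evaluates to false; next res becomes 1; next at j=-2:; next res becomes 3; next at j=-1:; next res becomes 6; next tmp becomes -5; next final value -8
after: tmp becomes -2; next acc becomes 5; next ((max(b, b) != (b // 4)) and ((tmp // (a - 4)) == abs(a))) evaluates to false; next res becomes 1; next res becomes 3; next at j=-1:; next res becomes 6; next at j=0:; next res becomes 5; next tmp becomes -5; next final value -7
verdict: not equivalent; witness: a=-2, b=-3


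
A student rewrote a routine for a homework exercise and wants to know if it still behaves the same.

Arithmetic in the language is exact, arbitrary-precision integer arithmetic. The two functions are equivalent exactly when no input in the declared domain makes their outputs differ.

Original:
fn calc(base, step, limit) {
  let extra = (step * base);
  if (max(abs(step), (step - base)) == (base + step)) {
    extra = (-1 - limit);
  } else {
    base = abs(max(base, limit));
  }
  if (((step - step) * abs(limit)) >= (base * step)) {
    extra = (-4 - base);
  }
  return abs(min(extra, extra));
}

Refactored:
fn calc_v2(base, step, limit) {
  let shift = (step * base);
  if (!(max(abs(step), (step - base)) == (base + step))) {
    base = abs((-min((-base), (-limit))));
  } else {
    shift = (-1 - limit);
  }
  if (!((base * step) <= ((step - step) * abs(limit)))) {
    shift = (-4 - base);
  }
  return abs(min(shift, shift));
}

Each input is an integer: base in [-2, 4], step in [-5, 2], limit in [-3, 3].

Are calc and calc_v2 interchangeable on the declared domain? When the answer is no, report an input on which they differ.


Evaluate both at base=-2, step=-5, limit=-3.
calc: extra = 10; (max(abs(step), (step - base)) == (base + step)) -> false; base = 2; (((step - step) * abs(limit)) >= (base * step)) -> true; extra = -6; return 6
calc_v2: shift = 10; (!(max(abs(step), (step - base)) == (base + step))) -> true; base = 2; (!((base * step) <= ((step - step) * abs(limit)))) -> false; return 10
6 != 10, so the rewrite changes behavior.
verdict: not equivalent; witness: base=-2, step=-5, limit=-3


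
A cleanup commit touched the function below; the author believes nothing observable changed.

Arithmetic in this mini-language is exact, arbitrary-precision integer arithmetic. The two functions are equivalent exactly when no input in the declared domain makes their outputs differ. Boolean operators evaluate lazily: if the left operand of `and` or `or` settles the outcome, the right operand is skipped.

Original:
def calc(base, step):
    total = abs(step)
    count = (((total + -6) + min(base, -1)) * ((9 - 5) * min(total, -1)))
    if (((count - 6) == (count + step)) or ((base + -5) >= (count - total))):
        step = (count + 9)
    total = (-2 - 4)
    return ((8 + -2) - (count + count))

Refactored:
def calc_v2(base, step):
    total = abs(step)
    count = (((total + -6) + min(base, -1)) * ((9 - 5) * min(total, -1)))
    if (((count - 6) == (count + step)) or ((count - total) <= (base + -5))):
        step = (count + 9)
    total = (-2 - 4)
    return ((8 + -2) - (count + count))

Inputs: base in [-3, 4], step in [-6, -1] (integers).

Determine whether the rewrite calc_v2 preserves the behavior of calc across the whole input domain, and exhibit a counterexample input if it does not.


Changes here: comparison usage differs; the full 48-point sweep finds no disagreement.
verdict: equivalent


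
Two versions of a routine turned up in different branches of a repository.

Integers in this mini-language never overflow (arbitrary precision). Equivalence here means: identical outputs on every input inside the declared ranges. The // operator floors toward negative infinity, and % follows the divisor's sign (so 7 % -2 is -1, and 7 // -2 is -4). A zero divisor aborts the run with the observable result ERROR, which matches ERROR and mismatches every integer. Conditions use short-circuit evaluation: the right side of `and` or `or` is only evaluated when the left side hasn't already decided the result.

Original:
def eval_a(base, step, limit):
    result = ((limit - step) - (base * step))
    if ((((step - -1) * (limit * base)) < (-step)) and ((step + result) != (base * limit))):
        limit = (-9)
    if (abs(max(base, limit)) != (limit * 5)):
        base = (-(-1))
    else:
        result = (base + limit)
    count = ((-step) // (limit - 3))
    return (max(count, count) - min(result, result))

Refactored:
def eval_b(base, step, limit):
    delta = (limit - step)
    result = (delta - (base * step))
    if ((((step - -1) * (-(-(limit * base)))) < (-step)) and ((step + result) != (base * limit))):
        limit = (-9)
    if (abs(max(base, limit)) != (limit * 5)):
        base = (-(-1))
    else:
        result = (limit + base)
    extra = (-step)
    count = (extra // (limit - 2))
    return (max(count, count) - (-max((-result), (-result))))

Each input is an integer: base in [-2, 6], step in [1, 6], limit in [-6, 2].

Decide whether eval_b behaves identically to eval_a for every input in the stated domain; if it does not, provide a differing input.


Take base=-2, step=2, limit=0.
eval_a: result becomes 2; next ((((step - -1) * (limit * base)) < (-step)) and ((step + result) != (base * limit))) evaluates to false; next (abs(max(base, limit)) != (limit * 5)) evaluates to false; next result becomes -2; next count becomes 0; next final value 2
eval_b: delta becomes -2; next result becomes 2; next ((((step - -1) * (-(-(limit * base)))) < (-step)) and ((step + result) != (base * limit))) evaluates to false; next (abs(max(base, limit)) != (limit * 5)) evaluates to false; next result becomes -2; next extra becomes -2; next count becomes 1; next final value 3
2 against 3: the behavior changed.
verdict: not equivalent; witness: base=-2, step=2, limit=0
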